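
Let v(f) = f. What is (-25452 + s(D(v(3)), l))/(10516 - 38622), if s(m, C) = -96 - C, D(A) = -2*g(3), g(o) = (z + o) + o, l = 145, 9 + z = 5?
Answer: 25693/28106 ≈ 0.91415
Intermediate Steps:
z = -4 (z = -9 + 5 = -4)
g(o) = -4 + 2*o (g(o) = (-4 + o) + o = -4 + 2*o)
D(A) = -4 (D(A) = -2*(-4 + 2*3) = -2*(-4 + 6) = -2*2 = -4)
(-25452 + s(D(v(3)), l))/(10516 - 38622) = (-25452 + (-96 - 1*145))/(10516 - 38622) = (-25452 + (-96 - 145))/(-28106) = (-25452 - 241)*(-1/28106) = -25693*(-1/28106) = 25693/28106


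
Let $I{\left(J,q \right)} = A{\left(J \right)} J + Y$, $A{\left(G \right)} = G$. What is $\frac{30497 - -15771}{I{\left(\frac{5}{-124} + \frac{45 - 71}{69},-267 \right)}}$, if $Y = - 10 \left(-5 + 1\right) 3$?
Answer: $\frac{3387055232448}{8797354081} \approx 385.01$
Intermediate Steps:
$Y = 120$ ($Y = - 10 \left(\left(-4\right) 3\right) = \left(-10\right) \left(-12\right) = 120$)
$I{\left(J,q \right)} = 120 + J^{2}$ ($I{\left(J,q \right)} = J J + 120 = J^{2} + 120 = 120 + J^{2}$)
$\frac{30497 - -15771}{I{\left(\frac{5}{-124} + \frac{45 - 71}{69},-267 \right)}} = \frac{30497 - -15771}{120 + \left(\frac{5}{-124} + \frac{45 - 71}{69}\right)^{2}} = \frac{30497 + 15771}{120 + \left(5 \left(- \frac{1}{124}\right) + \left(45 - 71\right) \frac{1}{69}\right)^{2}} = \frac{46268}{120 + \left(- \frac{5}{124} - \frac{26}{69}\right)^{2}} = \frac{46268}{120 + \left(- \frac{3569}{8556}\right)^{2}} = \frac{46268}{120 + \frac{12737761}{73205136}} = \frac{46268}{\frac{8797354081}{73205136}} = 46268 \cdot \frac{73205136}{8797354081} = \frac{3387055232448}{8797354081}$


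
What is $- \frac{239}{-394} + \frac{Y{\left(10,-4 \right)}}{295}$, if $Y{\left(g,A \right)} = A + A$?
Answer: $\frac{67353}{116230} \approx 0.57948$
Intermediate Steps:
$Y{\left(g,A \right)} = 2 A$
$- \frac{239}{-394} + \frac{Y{\left(10,-4 \right)}}{295} = - \frac{239}{-394} + \frac{2 \left(-4\right)}{295} = \left(-239\right) \left(- \frac{1}{394}\right) - \frac{8}{295} = \frac{239}{394} - \frac{8}{295} = \frac{67353}{116230}$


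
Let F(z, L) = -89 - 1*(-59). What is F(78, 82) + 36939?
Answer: 36909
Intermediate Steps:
F(z, L) = -30 (F(z, L) = -89 + 59 = -30)
F(78, 82) + 36939 = -30 + 36939 = 36909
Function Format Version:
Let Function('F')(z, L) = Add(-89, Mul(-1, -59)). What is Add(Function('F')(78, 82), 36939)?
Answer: 36909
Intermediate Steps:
Function('F')(z, L) = -30 (Function('F')(z, L) = Add(-89, 59) = -30)
Add(Function('F')(78, 82), 36939) = Add(-30, 36939) = 36909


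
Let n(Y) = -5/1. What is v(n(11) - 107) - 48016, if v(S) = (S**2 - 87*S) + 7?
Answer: -25721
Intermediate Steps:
n(Y) = -5 (n(Y) = -5*1 = -5)
v(S) = 7 + S**2 - 87*S
v(n(11) - 107) - 48016 = (7 + (-5 - 107)**2 - 87*(-5 - 107)) - 48016 = (7 + (-112)**2 - 87*(-112)) - 48016 = (7 + 12544 + 9744) - 48016 = 22295 - 48016 = -25721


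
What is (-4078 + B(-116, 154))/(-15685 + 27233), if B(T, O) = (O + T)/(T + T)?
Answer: -473067/1339568 ≈ -0.35315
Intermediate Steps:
B(T, O) = (O + T)/(2*T) (B(T, O) = (O + T)/((2*T)) = (O + T)*(1/(2*T)) = (O + T)/(2*T))
(-4078 + B(-116, 154))/(-15685 + 27233) = (-4078 + (1/2)*(154 - 116)/(-116))/(-15685 + 27233) = (-4078 + (1/2)*(-1/116)*38)/11548 = (-4078 - 19/116)*(1/11548) = -473067/116*1/11548 = -473067/1339568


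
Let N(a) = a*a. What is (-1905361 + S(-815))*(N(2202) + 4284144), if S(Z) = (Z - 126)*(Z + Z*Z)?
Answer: -5718816142686108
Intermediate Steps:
N(a) = a**2
S(Z) = (-126 + Z)*(Z + Z**2)
(-1905361 + S(-815))*(N(2202) + 4284144) = (-1905361 - 815*(-126 + (-815)**2 - 125*(-815)))*(2202**2 + 4284144) = (-1905361 - 815*(-126 + 664225 + 101875))*(4848804 + 4284144) = (-1905361 - 815*765974)*9132948 = (-1905361 - 624268810)*9132948 = -626174171*9132948 = -5718816142686108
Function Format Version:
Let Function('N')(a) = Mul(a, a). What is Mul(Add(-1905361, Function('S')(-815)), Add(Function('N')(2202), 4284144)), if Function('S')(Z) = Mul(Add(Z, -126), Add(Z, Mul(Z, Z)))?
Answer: -5718816142686108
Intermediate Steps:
Function('N')(a) = Pow(a, 2)
Function('S')(Z) = Mul(Add(-126, Z), Add(Z, Pow(Z, 2)))
Mul(Add(-1905361, Function('S')(-815)), Add(Function('N')(2202), 4284144)) = Mul(Add(-1905361, Mul(-815, Add(-126, Pow(-815, 2), Mul(-125, -815)))), Add(Pow(2202, 2), 4284144)) = Mul(Add(-1905361, Mul(-815, Add(-126, 664225, 101875))), Add(4848804, 4284144)) = Mul(Add(-1905361, Mul(-815, 765974)), 9132948) = Mul(Add(-1905361, -624268810), 9132948) = Mul(-626174171, 9132948) = -5718816142686108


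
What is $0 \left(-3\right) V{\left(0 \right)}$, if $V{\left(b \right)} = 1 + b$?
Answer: $0$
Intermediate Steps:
$0 \left(-3\right) V{\left(0 \right)} = 0 \left(-3\right) \left(1 + 0\right) = 0 \cdot 1 = 0$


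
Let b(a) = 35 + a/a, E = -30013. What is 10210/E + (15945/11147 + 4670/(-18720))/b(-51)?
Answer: -6930320056957/22546324562112 ≈ -0.30738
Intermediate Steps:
b(a) = 36 (b(a) = 35 + 1 = 36)
10210/E + (15945/11147 + 4670/(-18720))/b(-51) = 10210/(-30013) + (15945/11147 + 4670/(-18720))/36 = 10210*(-1/30013) + (15945*(1/11147) + 4670*(-1/18720))*(1/36) = -10210/30013 + (15945/11147 - 467/1872)*(1/36) = -10210/30013 + (24643391/20867184)*(1/36) = -10210/30013 + 24643391/751218624 = -6930320056957/22546324562112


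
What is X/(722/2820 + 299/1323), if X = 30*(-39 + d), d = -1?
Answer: -746172000/299731 ≈ -2489.5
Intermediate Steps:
X = -1200 (X = 30*(-39 - 1) = 30*(-40) = -1200)
X/(722/2820 + 299/1323) = -1200/(722/2820 + 299/1323) = -1200/(722*(1/2820) + 299*(1/1323)) = -1200/(361/1410 + 299/1323) = -1200/299731/621810 = -1200*621810/299731 = -746172000/299731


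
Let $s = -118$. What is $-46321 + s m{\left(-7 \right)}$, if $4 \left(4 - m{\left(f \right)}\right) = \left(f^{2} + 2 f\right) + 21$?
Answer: $-45141$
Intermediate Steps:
$m{\left(f \right)} = - \frac{5}{4} - \frac{f}{2} - \frac{f^{2}}{4}$ ($m{\left(f \right)} = 4 - \frac{\left(f^{2} + 2 f\right) + 21}{4} = 4 - \frac{21 + f^{2} + 2 f}{4} = 4 - \left(\frac{21}{4} + \frac{f}{2} + \frac{f^{2}}{4}\right) = - \frac{5}{4} - \frac{f}{2} - \frac{f^{2}}{4}$)
$-46321 + s m{\left(-7 \right)} = -46321 - 118 \left(- \frac{5}{4} - - \frac{7}{2} - \frac{\left(-7\right)^{2}}{4}\right) = -46321 - 118 \left(- \frac{5}{4} + \frac{7}{2} - \frac{49}{4}\right) = -46321 - -1180 = -46321 + 1180 = -45141$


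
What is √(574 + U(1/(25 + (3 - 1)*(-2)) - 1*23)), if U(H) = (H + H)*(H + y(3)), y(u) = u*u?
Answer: √535586/21 ≈ 34.849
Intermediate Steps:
y(u) = u²
U(H) = 2*H*(9 + H) (U(H) = (H + H)*(H + 3²) = (2*H)*(H + 9) = (2*H)*(9 + H) = 2*H*(9 + H))
√(574 + U(1/(25 + (3 - 1)*(-2)) - 1*23)) = √(574 + 2*(1/(25 + (3 - 1)*(-2)) - 1*23)*(9 + (1/(25 + (3 - 1)*(-2)) - 1*23))) = √(574 + 2*(1/(25 + 2*(-2)) - 23)*(9 + (1/(25 + 2*(-2)) - 23))) = √(574 + 2*(1/(25 - 4) - 23)*(9 + (1/(25 - 4) - 23))) = √(574 + 2*(1/21 - 23)*(9 + (1/21 - 23))) = √(574 + 2*(-482/21)*(9 - 482/21)) = √(574 + 2*(-482/21)*(-293/21)) = √(574 + 282452/441) = √(535586/441) = √535586/21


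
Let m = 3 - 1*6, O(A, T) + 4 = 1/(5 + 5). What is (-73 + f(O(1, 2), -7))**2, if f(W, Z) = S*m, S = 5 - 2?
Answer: 6724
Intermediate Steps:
O(A, T) = -39/10 (O(A, T) = -4 + 1/(5 + 5) = -4 + 1/10 = -39/10)
m = -3 (m = 3 - 6 = -3)
S = 3
f(W, Z) = -9 (f(W, Z) = 3*(-3) = -9)
(-73 + f(O(1, 2), -7))**2 = (-73 - 9)**2 = (-82)**2 = 6724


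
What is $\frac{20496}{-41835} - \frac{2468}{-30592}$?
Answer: $- \frac{43647071}{106651360} \approx -0.40925$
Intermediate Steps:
$\frac{20496}{-41835} - \frac{2468}{-30592} = 20496 \left(- \frac{1}{41835}\right) - - \frac{617}{7648} = - \frac{6832}{13945} + \frac{617}{7648} = - \frac{43647071}{106651360}$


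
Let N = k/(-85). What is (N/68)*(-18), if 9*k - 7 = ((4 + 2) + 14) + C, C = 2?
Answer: 29/2890 ≈ 0.010035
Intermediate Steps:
k = 29/9 (k = 7/9 + (((4 + 2) + 14) + 2)/9 = 7/9 + ((6 + 14) + 2)/9 = 7/9 + (20 + 2)/9 = 7/9 + (1/9)*22 = 7/9 + 22/9 = 29/9 ≈ 3.2222)
N = -29/765 (N = (29/9)/(-85) = (29/9)*(-1/85) = -29/765 ≈ -0.037908)
(N/68)*(-18) = (-29/765/68)*(-18) = ((1/68)*(-29/765))*(-18) = -29/52020*(-18) = 29/2890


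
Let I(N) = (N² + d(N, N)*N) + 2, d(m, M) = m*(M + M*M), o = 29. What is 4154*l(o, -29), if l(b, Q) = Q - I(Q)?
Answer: -2840355656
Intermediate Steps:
d(m, M) = m*(M + M²)
I(N) = 2 + N² + N³*(1 + N) (I(N) = (N² + (N*N*(1 + N))*N) + 2 = (N² + (N²*(1 + N))*N) + 2 = (N² + N³*(1 + N)) + 2 = 2 + N² + N³*(1 + N))
l(b, Q) = -2 + Q - Q² - Q³*(1 + Q) (l(b, Q) = Q - (2 + Q² + Q³*(1 + Q)) = Q + (-2 - Q² - Q³*(1 + Q)) = -2 + Q - Q² - Q³*(1 + Q))
4154*l(o, -29) = 4154*(-2 - 29 - 1*(-29)² - 1*(-29)³ - 1*(-29)⁴) = 4154*(-2 - 29 - 1*841 - 1*(-24389) - 1*707281) = 4154*(-2 - 29 - 841 + 24389 - 707281) = 4154*(-683764) = -2840355656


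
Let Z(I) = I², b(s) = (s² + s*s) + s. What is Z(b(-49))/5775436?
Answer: 22591009/5775436 ≈ 3.9116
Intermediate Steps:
b(s) = s + 2*s² (b(s) = (s² + s²) + s = 2*s² + s = s + 2*s²)
Z(b(-49))/5775436 = (-49*(1 + 2*(-49)))²/5775436 = (-49*(1 - 98))²*(1/5775436) = (-49*(-97))²*(1/5775436) = 4753²*(1/5775436) = 22591009*(1/5775436) = 22591009/5775436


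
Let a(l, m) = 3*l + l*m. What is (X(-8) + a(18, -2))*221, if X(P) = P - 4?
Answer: 1326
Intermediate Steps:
X(P) = -4 + P
(X(-8) + a(18, -2))*221 = ((-4 - 8) + 18*(3 - 2))*221 = (-12 + 18*1)*221 = (-12 + 18)*221 = 6*221 = 1326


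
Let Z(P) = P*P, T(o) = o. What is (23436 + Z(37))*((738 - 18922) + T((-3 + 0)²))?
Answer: -450830875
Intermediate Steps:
Z(P) = P²
(23436 + Z(37))*((738 - 18922) + T((-3 + 0)²)) = (23436 + 37²)*((738 - 18922) + (-3 + 0)²) = (23436 + 1369)*(-18184 + (-3)²) = 24805*(-18184 + 9) = 24805*(-18175) = -450830875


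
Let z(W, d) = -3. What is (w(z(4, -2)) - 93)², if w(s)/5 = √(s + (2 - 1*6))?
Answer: 8474 - 930*I*√7 ≈ 8474.0 - 2460.5*I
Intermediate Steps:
w(s) = 5*√(-4 + s) (w(s) = 5*√(s + (2 - 1*6)) = 5*√(s + (2 - 6)) = 5*√(s - 4) = 5*√(-4 + s))
(w(z(4, -2)) - 93)² = (5*√(-4 - 3) - 93)² = (5*√(-7) - 93)² = (5*(I*√7) - 93)² = (5*I*√7 - 93)² = (-93 + 5*I*√7)²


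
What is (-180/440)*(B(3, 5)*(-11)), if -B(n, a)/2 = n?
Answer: -27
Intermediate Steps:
B(n, a) = -2*n
(-180/440)*(B(3, 5)*(-11)) = (-180/440)*(-2*3*(-11)) = (-180*1/440)*(-6*(-11)) = -9/22*66 = -27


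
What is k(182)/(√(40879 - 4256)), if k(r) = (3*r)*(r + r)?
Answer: 198744*√36623/36623 ≈ 1038.5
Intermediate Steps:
k(r) = 6*r² (k(r) = (3*r)*(2*r) = 6*r²)
k(182)/(√(40879 - 4256)) = (6*182²)/(√(40879 - 4256)) = (6*33124)/(√36623) = 198744*(√36623/36623) = 198744*√36623/36623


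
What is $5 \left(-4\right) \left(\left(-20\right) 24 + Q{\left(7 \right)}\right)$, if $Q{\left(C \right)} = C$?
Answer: $9460$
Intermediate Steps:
$5 \left(-4\right) \left(\left(-20\right) 24 + Q{\left(7 \right)}\right) = 5 \left(-4\right) \left(\left(-20\right) 24 + 7\right) = - 20 \left(-480 + 7\right) = \left(-20\right) \left(-473\right) = 9460$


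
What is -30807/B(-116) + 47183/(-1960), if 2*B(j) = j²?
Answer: -23614309/824180 ≈ -28.652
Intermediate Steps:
B(j) = j²/2
-30807/B(-116) + 47183/(-1960) = -30807/((½)*(-116)²) + 47183/(-1960) = -30807/((½)*13456) + 47183*(-1/1960) = -30807/6728 - 47183/1960 = -23614309/824180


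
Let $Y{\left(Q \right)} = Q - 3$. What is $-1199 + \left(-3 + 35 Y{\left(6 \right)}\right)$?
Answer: $-1097$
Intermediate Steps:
$Y{\left(Q \right)} = -3 + Q$
$-1199 + \left(-3 + 35 Y{\left(6 \right)}\right) = -1199 - \left(3 - 35 \left(-3 + 6\right)\right) = -1199 + \left(-3 + 35 \cdot 3\right) = -1199 + \left(-3 + 105\right) = -1199 + 102 = -1097$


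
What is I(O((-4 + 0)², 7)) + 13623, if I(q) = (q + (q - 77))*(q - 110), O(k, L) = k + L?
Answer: 16320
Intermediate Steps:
O(k, L) = L + k
I(q) = (-110 + q)*(-77 + 2*q) (I(q) = (q + (-77 + q))*(-110 + q) = (-77 + 2*q)*(-110 + q) = (-110 + q)*(-77 + 2*q))
I(O((-4 + 0)², 7)) + 13623 = (8470 - 297*(7 + (-4 + 0)²) + 2*(7 + (-4 + 0)²)²) + 13623 = (8470 - 297*(7 + (-4)²) + 2*(7 + (-4)²)²) + 13623 = (8470 - 297*(7 + 16) + 2*(7 + 16)²) + 13623 = (8470 - 297*23 + 2*23²) + 13623 = (8470 - 6831 + 2*529) + 13623 = (8470 - 6831 + 1058) + 13623 = 2697 + 13623 = 16320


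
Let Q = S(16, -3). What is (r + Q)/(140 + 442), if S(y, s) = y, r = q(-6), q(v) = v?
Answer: 5/291 ≈ 0.017182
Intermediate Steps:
r = -6
Q = 16
(r + Q)/(140 + 442) = (-6 + 16)/(140 + 442) = 10/582 = 10*(1/582) = 5/291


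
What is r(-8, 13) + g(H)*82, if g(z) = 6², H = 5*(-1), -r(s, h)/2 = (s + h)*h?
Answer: 2822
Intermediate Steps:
r(s, h) = -2*h*(h + s) (r(s, h) = -2*(s + h)*h = -2*(h + s)*h = -2*h*(h + s))
H = -5
g(z) = 36
r(-8, 13) + g(H)*82 = -2*13*(13 - 8) + 36*82 = -2*13*5 + 2952 = -130 + 2952 = 2822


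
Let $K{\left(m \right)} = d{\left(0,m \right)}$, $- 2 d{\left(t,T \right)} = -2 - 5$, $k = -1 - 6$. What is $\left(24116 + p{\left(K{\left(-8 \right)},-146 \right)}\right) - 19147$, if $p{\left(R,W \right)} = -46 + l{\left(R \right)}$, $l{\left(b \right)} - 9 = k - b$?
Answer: $\frac{9843}{2} \approx 4921.5$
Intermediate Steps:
$k = -7$ ($k = -1 - 6 = -7$)
$l{\left(b \right)} = 2 - b$ ($l{\left(b \right)} = 9 - \left(7 + b\right) = 2 - b$)
$d{\left(t,T \right)} = \frac{7}{2}$ ($d{\left(t,T \right)} = - \frac{-2 - 5}{2} = \left(- \frac{1}{2}\right) \left(-7\right) = \frac{7}{2}$)
$K{\left(m \right)} = \frac{7}{2}$
$p{\left(R,W \right)} = -44 - R$ ($p{\left(R,W \right)} = -46 - \left(-2 + R\right) = -44 - R$)
$\left(24116 + p{\left(K{\left(-8 \right)},-146 \right)}\right) - 19147 = \left(24116 - \frac{95}{2}\right) - 19147 = \frac{48137}{2} - 19147 = \frac{9843}{2}$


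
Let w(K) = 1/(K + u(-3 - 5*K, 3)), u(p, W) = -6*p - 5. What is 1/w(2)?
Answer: 75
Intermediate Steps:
u(p, W) = -5 - 6*p
w(K) = 1/(13 + 31*K) (w(K) = 1/(K + (-5 - 6*(-3 - 5*K))) = 1/(K + (-5 + (18 + 30*K))) = 1/(K + (13 + 30*K)) = 1/(13 + 31*K))
1/w(2) = 1/(1/(13 + 31*2)) = 1/(1/(13 + 62)) = 1/(1/75) = 75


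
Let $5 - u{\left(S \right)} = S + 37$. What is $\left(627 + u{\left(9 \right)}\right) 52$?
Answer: $30472$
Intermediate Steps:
$u{\left(S \right)} = -32 - S$ ($u{\left(S \right)} = 5 - \left(S + 37\right) = 5 - \left(37 + S\right) = -32 - S$)
$\left(627 + u{\left(9 \right)}\right) 52 = \left(627 - 41\right) 52 = 586 \cdot 52 = 30472$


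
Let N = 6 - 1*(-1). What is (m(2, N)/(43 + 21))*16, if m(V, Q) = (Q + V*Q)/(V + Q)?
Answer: 7/12 ≈ 0.58333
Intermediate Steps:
N = 7 (N = 6 + 1 = 7)
m(V, Q) = (Q + Q*V)/(Q + V)
(m(2, N)/(43 + 21))*16 = ((7*(1 + 2)/(7 + 2))/(43 + 21))*16 = ((7*3/9)/64)*16 = ((7*(1/9)*3)/64)*16 = ((1/64)*(7/3))*16 = (7/192)*16 = 7/12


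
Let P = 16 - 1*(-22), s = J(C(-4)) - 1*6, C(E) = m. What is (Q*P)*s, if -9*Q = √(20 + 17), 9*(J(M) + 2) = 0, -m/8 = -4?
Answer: 304*√37/9 ≈ 205.46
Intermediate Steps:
m = 32 (m = -8*(-4) = 32)
C(E) = 32
J(M) = -2 (J(M) = -2 + (⅑)*0 = -2 + 0 = -2)
s = -8 (s = -2 - 1*6 = -2 - 6 = -8)
Q = -√37/9 (Q = -√(20 + 17)/9 = -√37/9 ≈ -0.67586)
P = 38 (P = 16 + 22 = 38)
(Q*P)*s = (-√37/9*38)*(-8) = -38*√37/9*(-8) = 304*√37/9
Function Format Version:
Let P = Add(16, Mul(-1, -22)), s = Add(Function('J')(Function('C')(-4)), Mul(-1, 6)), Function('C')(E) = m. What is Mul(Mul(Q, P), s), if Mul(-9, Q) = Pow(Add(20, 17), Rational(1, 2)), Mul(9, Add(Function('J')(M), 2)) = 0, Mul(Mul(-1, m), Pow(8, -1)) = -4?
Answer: Mul(Rational(304, 9), Pow(37, Rational(1, 2))) ≈ 205.46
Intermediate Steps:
m = 32 (m = Mul(-8, -4) = 32)
Function('C')(E) = 32
Function('J')(M) = -2 (Function('J')(M) = Add(-2, Mul(Rational(1, 9), 0)) = Add(-2, 0) = -2)
s = -8 (s = Add(-2, Mul(-1, 6)) = Add(-2, -6) = -8)
Q = Mul(Rational(-1, 9), Pow(37, Rational(1, 2))) (Q = Mul(Rational(-1, 9), Pow(Add(20, 17), Rational(1, 2))) = Mul(Rational(-1, 9), Pow(37, Rational(1, 2))) ≈ -0.67586)
P = 38 (P = Add(16, 22) = 38)
Mul(Mul(Q, P), s) = Mul(Mul(Mul(Rational(-1, 9), Pow(37, Rational(1, 2))), 38), -8) = Mul(Mul(Rational(-38, 9), Pow(37, Rational(1, 2))), -8) = Mul(Rational(304, 9), Pow(37, Rational(1, 2)))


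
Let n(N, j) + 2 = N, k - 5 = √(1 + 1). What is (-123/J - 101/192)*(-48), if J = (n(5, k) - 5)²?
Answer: 6005/4 ≈ 1501.3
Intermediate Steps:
k = 5 + √2 (k = 5 + √(1 + 1) = 5 + √2 ≈ 6.4142)
n(N, j) = -2 + N
J = 4 (J = ((-2 + 5) - 5)² = (3 - 5)² = (-2)² = 4)
(-123/J - 101/192)*(-48) = (-123/4 - 101/192)*(-48) = -6005/192*(-48) = 6005/4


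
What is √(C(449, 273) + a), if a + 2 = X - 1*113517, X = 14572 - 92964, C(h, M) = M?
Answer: I*√191638 ≈ 437.76*I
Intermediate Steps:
X = -78392
a = -191911 (a = -2 + (-78392 - 1*113517) = -2 + (-78392 - 113517) = -2 - 191909 = -191911)
√(C(449, 273) + a) = √(273 - 191911) = √(-191638) = I*√191638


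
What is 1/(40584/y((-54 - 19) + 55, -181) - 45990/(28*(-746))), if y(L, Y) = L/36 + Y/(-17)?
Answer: 171580/686626159 ≈ 0.00024989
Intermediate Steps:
y(L, Y) = -Y/17 + L/36 (y(L, Y) = L*(1/36) + Y*(-1/17) = L/36 - Y/17 = -Y/17 + L/36)
1/(40584/y((-54 - 19) + 55, -181) - 45990/(28*(-746))) = 1/(40584/(-1/17*(-181) + ((-54 - 19) + 55)/36) - 45990/(28*(-746))) = 1/(40584/(181/17 + (-73 + 55)/36) - 45990/(-20888)) = 1/(40584/(181/17 + (1/36)*(-18)) - 45990*(-1/20888)) = 1/(40584/(181/17 - ½) + 3285/1492) = 1/(40584/(345/34) + 3285/1492) = 1/(40584*(34/345) + 3285/1492) = 1/(459952/115 + 3285/1492) = 1/(686626159/171580) = 171580/686626159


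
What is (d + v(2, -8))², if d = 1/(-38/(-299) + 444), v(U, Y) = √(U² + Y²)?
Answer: 1199128847049/17634246436 + 598*√17/66397 ≈ 68.037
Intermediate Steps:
d = 299/132794 (d = 1/(-38*(-1/299) + 444) = 1/(38/299 + 444) = 1/(132794/299) = 299/132794 ≈ 0.0022516)
(d + v(2, -8))² = (299/132794 + √(2² + (-8)²))² = (299/132794 + √(4 + 64))² = (299/132794 + √68)² = (299/132794 + 2*√17)²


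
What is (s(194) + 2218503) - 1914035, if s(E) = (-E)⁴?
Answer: 1416772964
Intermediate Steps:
s(E) = E⁴
(s(194) + 2218503) - 1914035 = (194⁴ + 2218503) - 1914035 = (1416468496 + 2218503) - 1914035 = 1418686999 - 1914035 = 1416772964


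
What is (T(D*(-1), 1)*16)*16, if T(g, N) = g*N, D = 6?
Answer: -1536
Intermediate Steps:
T(g, N) = N*g
(T(D*(-1), 1)*16)*16 = ((1*(6*(-1)))*16)*16 = ((1*(-6))*16)*16 = -6*16*16 = -96*16 = -1536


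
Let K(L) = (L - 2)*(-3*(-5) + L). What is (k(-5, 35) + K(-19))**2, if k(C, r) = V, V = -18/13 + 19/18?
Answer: 383337241/54756 ≈ 7000.8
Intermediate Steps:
K(L) = (-2 + L)*(15 + L)
V = -77/234 (V = -18*1/13 + 19*(1/18) = -18/13 + 19/18 = -77/234 ≈ -0.32906)
k(C, r) = -77/234
(k(-5, 35) + K(-19))**2 = (-77/234 + (-30 + (-19)**2 + 13*(-19)))**2 = (-77/234 + (-30 + 361 - 247))**2 = (-77/234 + 84)**2 = (19579/234)**2 = 383337241/54756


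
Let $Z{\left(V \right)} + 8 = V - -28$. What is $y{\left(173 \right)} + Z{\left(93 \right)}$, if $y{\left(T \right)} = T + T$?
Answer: $459$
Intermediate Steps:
$y{\left(T \right)} = 2 T$
$Z{\left(V \right)} = 20 + V$ ($Z{\left(V \right)} = -8 + \left(V - -28\right) = -8 + \left(V + 28\right) = -8 + \left(28 + V\right) = 20 + V$)
$y{\left(173 \right)} + Z{\left(93 \right)} = 2 \cdot 173 + \left(20 + 93\right) = 346 + 113 = 459$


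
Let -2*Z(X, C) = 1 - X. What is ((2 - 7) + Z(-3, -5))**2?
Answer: 49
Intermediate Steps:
Z(X, C) = -1/2 + X/2 (Z(X, C) = -(1 - X)/2 = -1/2 + X/2)
((2 - 7) + Z(-3, -5))**2 = ((2 - 7) + (-1/2 + (1/2)*(-3)))**2 = (-5 + (-1/2 - 3/2))**2 = (-5 - 2)**2 = (-7)**2 = 49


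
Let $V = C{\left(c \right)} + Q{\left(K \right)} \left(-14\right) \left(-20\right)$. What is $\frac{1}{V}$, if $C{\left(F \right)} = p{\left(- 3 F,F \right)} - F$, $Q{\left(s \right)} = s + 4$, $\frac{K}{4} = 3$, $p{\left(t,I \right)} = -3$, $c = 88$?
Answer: $\frac{1}{4389} \approx 0.00022784$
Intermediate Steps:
$K = 12$ ($K = 4 \cdot 3 = 12$)
$Q{\left(s \right)} = 4 + s$
$C{\left(F \right)} = -3 - F$
$V = 4389$ ($V = \left(-3 - 88\right) + \left(4 + 12\right) \left(-14\right) \left(-20\right) = \left(-3 - 88\right) + 16 \left(-14\right) \left(-20\right) = -91 - -4480 = -91 + 4480 = 4389$)
$\frac{1}{V} = \frac{1}{4389}$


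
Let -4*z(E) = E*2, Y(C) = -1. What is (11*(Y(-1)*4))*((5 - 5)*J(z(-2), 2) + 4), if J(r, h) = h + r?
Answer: -176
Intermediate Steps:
z(E) = -E/2 (z(E) = -E*2/4 = -E/2)
(11*(Y(-1)*4))*((5 - 5)*J(z(-2), 2) + 4) = (11*(-1*4))*((5 - 5)*(2 - ½*(-2)) + 4) = (11*(-4))*(0*(2 + 1) + 4) = -44*(0*3 + 4) = -44*(0 + 4) = -44*4 = -176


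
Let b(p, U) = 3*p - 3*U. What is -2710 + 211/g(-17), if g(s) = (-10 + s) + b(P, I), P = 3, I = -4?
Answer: -16471/6 ≈ -2745.2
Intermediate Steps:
b(p, U) = -3*U + 3*p
g(s) = 11 + s (g(s) = (-10 + s) + (-3*(-4) + 3*3) = (-10 + s) + (12 + 9) = (-10 + s) + 21 = 11 + s)
-2710 + 211/g(-17) = -2710 + 211/(11 - 17) = -2710 + 211/(-6) = -2710 + 211*(-1/6) = -2710 - 211/6 = -16471/6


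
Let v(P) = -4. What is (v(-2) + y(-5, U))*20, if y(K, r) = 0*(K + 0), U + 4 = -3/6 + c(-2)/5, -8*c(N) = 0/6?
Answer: -80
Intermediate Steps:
c(N) = 0 (c(N) = -0/6 = -⅛*0 = 0)
U = -9/2 (U = -4 + (-3/6 + 0/5) = -4 + (-3*⅙ + 0*(⅕)) = -4 + (-½ + 0) = -4 - ½ = -9/2 ≈ -4.5000)
y(K, r) = 0 (y(K, r) = 0*K = 0)
(v(-2) + y(-5, U))*20 = (-4 + 0)*20 = -4*20 = -80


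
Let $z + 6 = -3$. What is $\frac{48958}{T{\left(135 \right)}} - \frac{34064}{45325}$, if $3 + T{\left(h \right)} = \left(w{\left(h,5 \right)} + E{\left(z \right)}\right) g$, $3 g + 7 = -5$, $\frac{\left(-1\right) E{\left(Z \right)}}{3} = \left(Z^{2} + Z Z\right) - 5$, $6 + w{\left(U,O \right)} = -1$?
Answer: $\frac{2153993174}{86525425} \approx 24.894$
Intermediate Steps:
$w{\left(U,O \right)} = -7$ ($w{\left(U,O \right)} = -6 - 1 = -7$)
$z = -9$ ($z = -6 - 3 = -9$)
$E{\left(Z \right)} = 15 - 6 Z^{2}$ ($E{\left(Z \right)} = - 3 \left(\left(Z^{2} + Z Z\right) - 5\right) = - 3 \left(\left(Z^{2} + Z^{2}\right) - 5\right) = - 3 \left(2 Z^{2} - 5\right) = - 3 \left(-5 + 2 Z^{2}\right) = 15 - 6 Z^{2}$)
$g = -4$ ($g = - \frac{7}{3} + \frac{1}{3} \left(-5\right) = - \frac{7}{3} - \frac{5}{3} = -4$)
$T{\left(h \right)} = 1909$ ($T{\left(h \right)} = -3 + \left(-7 + \left(15 - 6 \left(-9\right)^{2}\right)\right) \left(-4\right) = -3 + \left(-7 + \left(15 - 486\right)\right) \left(-4\right) = -3 + \left(-7 - 471\right) \left(-4\right) = -3 - -1912 = -3 + 1912 = 1909$)
$\frac{48958}{T{\left(135 \right)}} - \frac{34064}{45325} = \frac{48958}{1909} - \frac{34064}{45325} = \frac{2153993174}{86525425}$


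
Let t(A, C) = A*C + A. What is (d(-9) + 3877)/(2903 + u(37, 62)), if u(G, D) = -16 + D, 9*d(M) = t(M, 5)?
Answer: 3871/2949 ≈ 1.3126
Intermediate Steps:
t(A, C) = A + A*C
d(M) = 2*M/3 (d(M) = (M*(1 + 5))/9 = (M*6)/9 = (6*M)/9 = 2*M/3)
(d(-9) + 3877)/(2903 + u(37, 62)) = ((⅔)*(-9) + 3877)/(2903 + (-16 + 62)) = (-6 + 3877)/(2903 + 46) = 3871/2949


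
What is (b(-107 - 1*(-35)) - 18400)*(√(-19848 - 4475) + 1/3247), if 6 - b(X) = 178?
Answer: -18572/3247 - 18572*I*√24323 ≈ -5.7197 - 2.8965e+6*I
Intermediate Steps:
b(X) = -172 (b(X) = 6 - 1*178 = 6 - 178 = -172)
(b(-107 - 1*(-35)) - 18400)*(√(-19848 - 4475) + 1/3247) = (-172 - 18400)*(√(-19848 - 4475) + 1/3247) = -18572*(√(-24323) + 1/3247) = -18572*(I*√24323 + 1/3247) = -18572*(1/3247 + I*√24323) = -18572/3247 - 18572*I*√24323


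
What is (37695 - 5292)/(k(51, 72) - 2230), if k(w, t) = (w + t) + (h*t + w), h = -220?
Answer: -32403/17896 ≈ -1.8106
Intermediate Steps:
k(w, t) = -219*t + 2*w (k(w, t) = (w + t) + (-220*t + w) = (t + w) + (w - 220*t) = -219*t + 2*w)
(37695 - 5292)/(k(51, 72) - 2230) = (37695 - 5292)/((-219*72 + 2*51) - 2230) = 32403/((-15768 + 102) - 2230) = 32403/(-15666 - 2230) = 32403/(-17896) = 32403*(-1/17896) = -32403/17896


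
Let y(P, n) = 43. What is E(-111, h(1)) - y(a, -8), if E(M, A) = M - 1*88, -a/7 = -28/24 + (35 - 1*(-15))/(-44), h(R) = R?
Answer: -242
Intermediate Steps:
a = 532/33 (a = -7*(-28/24 + (35 - 1*(-15))/(-44)) = -7*(-28*1/24 + (35 + 15)*(-1/44)) = -7*(-7/6 + 50*(-1/44)) = -7*(-7/6 - 25/22) = -7*(-76/33) = 532/33 ≈ 16.121)
E(M, A) = -88 + M (E(M, A) = M - 88 = -88 + M)
E(-111, h(1)) - y(a, -8) = (-88 - 111) - 1*43 = -199 - 43 = -242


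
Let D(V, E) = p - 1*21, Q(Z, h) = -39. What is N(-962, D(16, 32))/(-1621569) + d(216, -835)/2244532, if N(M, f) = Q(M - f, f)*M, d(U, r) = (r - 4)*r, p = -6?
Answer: 350601378303/1213221170236 ≈ 0.28898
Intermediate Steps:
d(U, r) = r*(-4 + r) (d(U, r) = (-4 + r)*r = r*(-4 + r))
D(V, E) = -27 (D(V, E) = -6 - 1*21 = -6 - 21 = -27)
N(M, f) = -39*M
N(-962, D(16, 32))/(-1621569) + d(216, -835)/2244532 = -39*(-962)/(-1621569) - 835*(-4 - 835)/2244532 = 37518*(-1/1621569) - 835*(-839)*(1/2244532) = -12506/540523 + 700565*(1/2244532) = -12506/540523 + 700565/2244532 = 350601378303/1213221170236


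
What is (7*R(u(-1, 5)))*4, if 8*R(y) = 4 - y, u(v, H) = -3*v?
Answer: 7/2 ≈ 3.5000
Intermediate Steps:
R(y) = 1/2 - y/8 (R(y) = (4 - y)/8 = 1/2 - y/8)
(7*R(u(-1, 5)))*4 = (7*(1/2 - (-3)*(-1)/8))*4 = (7*(1/2 - 1/8*3))*4 = (7*(1/2 - 3/8))*4 = (7*(1/8))*4 = (7/8)*4 = 7/2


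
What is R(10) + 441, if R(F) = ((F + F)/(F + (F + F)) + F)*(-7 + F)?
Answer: 473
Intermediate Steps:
R(F) = (-7 + F)*(2/3 + F) (R(F) = ((2*F)/(F + 2*F) + F)*(-7 + F) = ((2*F)/((3*F)) + F)*(-7 + F) = ((2*F)*(1/(3*F)) + F)*(-7 + F) = (2/3 + F)*(-7 + F) = (-7 + F)*(2/3 + F))
R(10) + 441 = (-14/3 + 10**2 - 19/3*10) + 441 = (-14/3 + 100 - 190/3) + 441 = 32 + 441 = 473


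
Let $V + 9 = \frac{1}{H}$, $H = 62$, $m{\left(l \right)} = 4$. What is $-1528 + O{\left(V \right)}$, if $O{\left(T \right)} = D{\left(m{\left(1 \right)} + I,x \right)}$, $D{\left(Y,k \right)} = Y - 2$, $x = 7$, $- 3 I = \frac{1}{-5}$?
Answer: $- \frac{22889}{15} \approx -1525.9$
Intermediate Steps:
$I = \frac{1}{15}$ ($I = - \frac{1}{3 \left(-5\right)} = \left(- \frac{1}{3}\right) \left(- \frac{1}{5}\right) = \frac{1}{15} \approx 0.066667$)
$D{\left(Y,k \right)} = -2 + Y$
$V = - \frac{557}{62}$ ($V = -9 + \frac{1}{62} = - \frac{557}{62} \approx -8.9839$)
$O{\left(T \right)} = \frac{31}{15}$ ($O{\left(T \right)} = -2 + \left(4 + \frac{1}{15}\right) = -2 + \frac{61}{15} = \frac{31}{15}$)
$-1528 + O{\left(V \right)} = -1528 + \frac{31}{15} = - \frac{22889}{15}$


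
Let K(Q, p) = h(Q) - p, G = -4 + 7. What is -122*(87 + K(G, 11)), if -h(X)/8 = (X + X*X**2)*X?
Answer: 78568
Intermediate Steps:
G = 3
h(X) = -8*X*(X + X**3) (h(X) = -8*(X + X*X**2)*X = -8*(X + X**3)*X = -8*X*(X + X**3))
K(Q, p) = -p + 8*Q**2*(-1 - Q**2) (K(Q, p) = 8*Q**2*(-1 - Q**2) - p = -p + 8*Q**2*(-1 - Q**2))
-122*(87 + K(G, 11)) = -122*(87 + (-1*11 - 8*3**2*(1 + 3**2))) = -122*(87 + (-11 - 8*9*(1 + 9))) = -122*(87 + (-11 - 8*9*10)) = -122*(87 + (-11 - 720)) = -122*(87 - 731) = -122*(-644) = 78568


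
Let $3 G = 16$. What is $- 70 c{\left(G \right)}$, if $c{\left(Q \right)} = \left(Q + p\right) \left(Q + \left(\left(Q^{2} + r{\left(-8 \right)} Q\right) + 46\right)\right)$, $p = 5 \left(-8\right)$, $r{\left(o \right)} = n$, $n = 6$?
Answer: $\frac{7323680}{27} \approx 2.7125 \cdot 10^{5}$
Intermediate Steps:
$r{\left(o \right)} = 6$
$G = \frac{16}{3}$ ($G = \frac{1}{3} \cdot 16 = \frac{16}{3} \approx 5.3333$)
$p = -40$
$c{\left(Q \right)} = \left(-40 + Q\right) \left(46 + Q^{2} + 7 Q\right)$ ($c{\left(Q \right)} = \left(Q - 40\right) \left(Q + \left(\left(Q^{2} + 6 Q\right) + 46\right)\right) = \left(-40 + Q\right) \left(Q + \left(46 + Q^{2} + 6 Q\right)\right) = \left(-40 + Q\right) \left(46 + Q^{2} + 7 Q\right)$)
$- 70 c{\left(G \right)} = - 70 \left(-1840 + \left(\frac{16}{3}\right)^{3} - 1248 - 33 \left(\frac{16}{3}\right)^{2}\right) = - 70 \left(-1840 + \frac{4096}{27} - 1248 - \frac{2816}{3}\right) = \left(-70\right) \left(- \frac{104624}{27}\right) = \frac{7323680}{27}$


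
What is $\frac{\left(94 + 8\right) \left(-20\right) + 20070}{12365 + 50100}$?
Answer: $\frac{3606}{12493} \approx 0.28864$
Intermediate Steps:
$\frac{\left(94 + 8\right) \left(-20\right) + 20070}{12365 + 50100} = \frac{102 \left(-20\right) + 20070}{62465} = \left(-2040 + 20070\right) \frac{1}{62465} = 18030 \cdot \frac{1}{62465} = \frac{3606}{12493}$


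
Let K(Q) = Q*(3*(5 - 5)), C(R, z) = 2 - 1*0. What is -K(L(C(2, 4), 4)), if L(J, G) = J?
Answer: 0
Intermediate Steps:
C(R, z) = 2 (C(R, z) = 2 + 0 = 2)
K(Q) = 0 (K(Q) = Q*(3*0) = Q*0 = 0)
-K(L(C(2, 4), 4)) = -1*0 = 0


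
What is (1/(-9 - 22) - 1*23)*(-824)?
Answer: 588336/31 ≈ 18979.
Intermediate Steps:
(1/(-9 - 22) - 1*23)*(-824) = (1/(-31) - 23)*(-824) = (-1/31 - 23)*(-824) = -714/31*(-824) = 588336/31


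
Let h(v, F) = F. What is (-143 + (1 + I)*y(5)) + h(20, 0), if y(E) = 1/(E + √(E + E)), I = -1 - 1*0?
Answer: -143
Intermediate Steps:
I = -1 (I = -1 + 0 = -1)
y(E) = 1/(E + √2*√E) (y(E) = 1/(E + √(2*E)) = 1/(E + √2*√E))
(-143 + (1 + I)*y(5)) + h(20, 0) = (-143 + (1 - 1)/(5 + √2*√5)) + 0 = (-143 + 0/(5 + √10)) + 0 = (-143 + 0) + 0 = -143 + 0 = -143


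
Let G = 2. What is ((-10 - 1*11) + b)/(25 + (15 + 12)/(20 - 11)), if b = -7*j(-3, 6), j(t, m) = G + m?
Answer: -11/4 ≈ -2.7500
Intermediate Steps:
j(t, m) = 2 + m
b = -56 (b = -7*(2 + 6) = -7*8 = -56)
((-10 - 1*11) + b)/(25 + (15 + 12)/(20 - 11)) = ((-10 - 1*11) - 56)/(25 + (15 + 12)/(20 - 11)) = ((-10 - 11) - 56)/(25 + 27/9) = (-21 - 56)/(25 + 27*(⅑)) = -77/(25 + 3) = -77/28 = (1/28)*(-77) = -11/4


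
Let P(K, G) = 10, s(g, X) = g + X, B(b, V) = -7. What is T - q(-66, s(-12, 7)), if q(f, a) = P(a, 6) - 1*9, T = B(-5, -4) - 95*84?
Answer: -7988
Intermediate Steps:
s(g, X) = X + g
T = -7987 (T = -7 - 95*84 = -7 - 7980 = -7987)
q(f, a) = 1 (q(f, a) = 10 - 1*9 = 10 - 9 = 1)
T - q(-66, s(-12, 7)) = -7987 - 1*1 = -7987 - 1 = -7988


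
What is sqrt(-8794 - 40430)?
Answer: 2*I*sqrt(12306) ≈ 221.86*I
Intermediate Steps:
sqrt(-8794 - 40430) = sqrt(-49224) = 2*I*sqrt(12306)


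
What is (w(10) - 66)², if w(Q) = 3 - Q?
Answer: 5329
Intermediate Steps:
(w(10) - 66)² = ((3 - 1*10) - 66)² = ((3 - 10) - 66)² = (-7 - 66)² = (-73)² = 5329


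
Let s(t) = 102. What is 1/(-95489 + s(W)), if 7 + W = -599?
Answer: -1/95387 ≈ -1.0484e-5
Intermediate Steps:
W = -606 (W = -7 - 599 = -606)
1/(-95489 + s(W)) = 1/(-95489 + 102) = 1/(-95387) = -1/95387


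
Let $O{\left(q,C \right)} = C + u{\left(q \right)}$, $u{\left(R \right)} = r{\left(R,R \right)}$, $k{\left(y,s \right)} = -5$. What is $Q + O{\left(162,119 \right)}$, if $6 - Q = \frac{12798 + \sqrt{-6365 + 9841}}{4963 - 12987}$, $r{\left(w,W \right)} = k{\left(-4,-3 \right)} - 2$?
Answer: $\frac{479815}{4012} + \frac{\sqrt{869}}{4012} \approx 119.6$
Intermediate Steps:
$r{\left(w,W \right)} = -7$ ($r{\left(w,W \right)} = -5 - 2 = -7$)
$u{\left(R \right)} = -7$
$O{\left(q,C \right)} = -7 + C$ ($O{\left(q,C \right)} = C - 7 = -7 + C$)
$Q = \frac{30471}{4012} + \frac{\sqrt{869}}{4012}$ ($Q = 6 - \frac{12798 + \sqrt{-6365 + 9841}}{4963 - 12987} = 6 - \frac{12798 + \sqrt{3476}}{-8024} = 6 - \left(12798 + 2 \sqrt{869}\right) \left(- \frac{1}{8024}\right) = 6 - \left(- \frac{6399}{4012} - \frac{\sqrt{869}}{4012}\right) = 6 + \left(\frac{6399}{4012} + \frac{\sqrt{869}}{4012}\right) = \frac{30471}{4012} + \frac{\sqrt{869}}{4012} \approx 7.6023$)
$Q + O{\left(162,119 \right)} = \left(\frac{30471}{4012} + \frac{\sqrt{869}}{4012}\right) + \left(-7 + 119\right) = \left(\frac{30471}{4012} + \frac{\sqrt{869}}{4012}\right) + 112 = \frac{479815}{4012} + \frac{\sqrt{869}}{4012}$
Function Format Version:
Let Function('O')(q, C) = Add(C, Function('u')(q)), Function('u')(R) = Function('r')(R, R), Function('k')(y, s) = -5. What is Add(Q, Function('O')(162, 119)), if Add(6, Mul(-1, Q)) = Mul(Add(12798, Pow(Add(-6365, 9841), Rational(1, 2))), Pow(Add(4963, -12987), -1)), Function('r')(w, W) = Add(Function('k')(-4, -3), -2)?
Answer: Add(Rational(479815, 4012), Mul(Rational(1, 4012), Pow(869, Rational(1, 2)))) ≈ 119.60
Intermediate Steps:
Function('r')(w, W) = -7 (Function('r')(w, W) = Add(-5, -2) = -7)
Function('u')(R) = -7
Function('O')(q, C) = Add(-7, C) (Function('O')(q, C) = Add(C, -7) = Add(-7, C))
Q = Add(Rational(30471, 4012), Mul(Rational(1, 4012), Pow(869, Rational(1, 2)))) (Q = Add(6, Mul(-1, Mul(Add(12798, Pow(Add(-6365, 9841), Rational(1, 2))), Pow(Add(4963, -12987), -1)))) = Add(6, Mul(-1, Mul(Add(12798, Pow(3476, Rational(1, 2))), Pow(-8024, -1)))) = Add(6, Mul(-1, Mul(Add(12798, Mul(2, Pow(869, Rational(1, 2)))), Rational(-1, 8024)))) = Add(6, Mul(-1, Add(Rational(-6399, 4012), Mul(Rational(-1, 4012), Pow(869, Rational(1, 2)))))) = Add(6, Add(Rational(6399, 4012), Mul(Rational(1, 4012), Pow(869, Rational(1, 2))))) = Add(Rational(30471, 4012), Mul(Rational(1, 4012), Pow(869, Rational(1, 2)))) ≈ 7.6023)
Add(Q, Function('O')(162, 119)) = Add(Add(Rational(30471, 4012), Mul(Rational(1, 4012), Pow(869, Rational(1, 2)))), Add(-7, 119)) = Add(Add(Rational(30471, 4012), Mul(Rational(1, 4012), Pow(869, Rational(1, 2)))), 112) = Add(Rational(479815, 4012), Mul(Rational(1, 4012), Pow(869, Rational(1, 2))))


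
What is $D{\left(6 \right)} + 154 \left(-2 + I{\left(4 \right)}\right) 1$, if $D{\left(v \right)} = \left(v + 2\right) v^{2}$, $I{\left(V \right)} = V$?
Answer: $596$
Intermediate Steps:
$D{\left(v \right)} = v^{2} \left(2 + v\right)$ ($D{\left(v \right)} = \left(2 + v\right) v^{2} = v^{2} \left(2 + v\right)$)
$D{\left(6 \right)} + 154 \left(-2 + I{\left(4 \right)}\right) 1 = 6^{2} \left(2 + 6\right) + 154 \left(-2 + 4\right) 1 = 36 \cdot 8 + 154 \cdot 2 \cdot 1 = 288 + 154 \cdot 2 = 288 + 308 = 596$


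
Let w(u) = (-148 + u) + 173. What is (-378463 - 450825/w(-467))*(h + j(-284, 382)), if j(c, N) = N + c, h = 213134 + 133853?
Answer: -57904128421785/442 ≈ -1.3100e+11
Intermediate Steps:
w(u) = 25 + u
h = 346987
(-378463 - 450825/w(-467))*(h + j(-284, 382)) = (-378463 - 450825/(25 - 467))*(346987 + (382 - 284)) = (-378463 - 450825/(-442))*(346987 + 98) = (-378463 - 450825*(-1/442))*347085 = (-378463 + 450825/442)*347085 = -166829821/442*347085 = -57904128421785/442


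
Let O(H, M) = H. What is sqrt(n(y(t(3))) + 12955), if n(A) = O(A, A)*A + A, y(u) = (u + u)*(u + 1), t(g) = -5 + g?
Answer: 5*sqrt(519) ≈ 113.91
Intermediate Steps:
y(u) = 2*u*(1 + u) (y(u) = (2*u)*(1 + u) = 2*u*(1 + u))
n(A) = A + A**2 (n(A) = A*A + A = A**2 + A = A + A**2)
sqrt(n(y(t(3))) + 12955) = sqrt((2*(-5 + 3)*(1 + (-5 + 3)))*(1 + 2*(-5 + 3)*(1 + (-5 + 3))) + 12955) = sqrt((2*(-2)*(1 - 2))*(1 + 2*(-2)*(1 - 2)) + 12955) = sqrt((2*(-2)*(-1))*(1 + 2*(-2)*(-1)) + 12955) = sqrt(4*(1 + 4) + 12955) = sqrt(4*5 + 12955) = sqrt(20 + 12955) = sqrt(12975) = 5*sqrt(519)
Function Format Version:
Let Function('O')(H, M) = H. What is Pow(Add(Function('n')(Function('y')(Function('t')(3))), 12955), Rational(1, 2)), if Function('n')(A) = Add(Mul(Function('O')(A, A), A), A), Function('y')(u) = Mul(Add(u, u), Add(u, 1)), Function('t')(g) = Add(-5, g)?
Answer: Mul(5, Pow(519, Rational(1, 2))) ≈ 113.91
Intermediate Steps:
Function('y')(u) = Mul(2, u, Add(1, u)) (Function('y')(u) = Mul(Mul(2, u), Add(1, u)) = Mul(2, u, Add(1, u)))
Function('n')(A) = Add(A, Pow(A, 2)) (Function('n')(A) = Add(Mul(A, A), A) = Add(Pow(A, 2), A) = Add(A, Pow(A, 2)))
Pow(Add(Function('n')(Function('y')(Function('t')(3))), 12955), Rational(1, 2)) = Pow(Add(Mul(Mul(2, Add(-5, 3), Add(1, Add(-5, 3))), Add(1, Mul(2, Add(-5, 3), Add(1, Add(-5, 3))))), 12955), Rational(1, 2)) = Pow(Add(Mul(Mul(2, -2, Add(1, -2)), Add(1, Mul(2, -2, Add(1, -2)))), 12955), Rational(1, 2)) = Pow(Add(Mul(Mul(2, -2, -1), Add(1, Mul(2, -2, -1))), 12955), Rational(1, 2)) = Pow(Add(Mul(4, Add(1, 4)), 12955), Rational(1, 2)) = Pow(Add(Mul(4, 5), 12955), Rational(1, 2)) = Pow(Add(20, 12955), Rational(1, 2)) = Pow(12975, Rational(1, 2)) = Mul(5, Pow(519, Rational(1, 2)))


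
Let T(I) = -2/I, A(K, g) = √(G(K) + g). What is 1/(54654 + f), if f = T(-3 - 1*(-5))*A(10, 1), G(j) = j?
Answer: 54654/2987059705 + √11/2987059705 ≈ 1.8298e-5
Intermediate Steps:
A(K, g) = √(K + g)
f = -√11 (f = (-2/(-3 - 1*(-5)))*√(10 + 1) = (-2/(-3 + 5))*√11 = (-2/2)*√11 = (-2*½)*√11 = -√11 ≈ -3.3166)
1/(54654 + f) = 1/(54654 - √11)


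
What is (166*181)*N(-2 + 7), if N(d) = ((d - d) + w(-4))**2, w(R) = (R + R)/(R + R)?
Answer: 30046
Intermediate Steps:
w(R) = 1 (w(R) = (2*R)/((2*R)) = (2*R)*(1/(2*R)) = 1)
N(d) = 1 (N(d) = ((d - d) + 1)**2 = (0 + 1)**2 = 1**2 = 1)
(166*181)*N(-2 + 7) = (166*181)*1 = 30046*1 = 30046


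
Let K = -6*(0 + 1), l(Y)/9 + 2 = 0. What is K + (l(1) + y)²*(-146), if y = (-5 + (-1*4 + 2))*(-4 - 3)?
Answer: -140312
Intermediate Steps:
l(Y) = -18 (l(Y) = -18 + 9*0 = -18 + 0 = -18)
y = 49 (y = (-5 + (-4 + 2))*(-7) = (-5 - 2)*(-7) = -7*(-7) = 49)
K = -6 (K = -6*1 = -6)
K + (l(1) + y)²*(-146) = -6 + (-18 + 49)²*(-146) = -6 + 31²*(-146) = -6 + 961*(-146) = -6 - 140306 = -140312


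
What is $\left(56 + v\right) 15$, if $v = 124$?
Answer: $2700$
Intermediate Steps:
$\left(56 + v\right) 15 = \left(56 + 124\right) 15 = 180 \cdot 15 = 2700$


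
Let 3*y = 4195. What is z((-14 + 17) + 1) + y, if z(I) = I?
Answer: 4207/3 ≈ 1402.3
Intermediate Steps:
y = 4195/3 (y = (⅓)*4195 = 4195/3 ≈ 1398.3)
z((-14 + 17) + 1) + y = ((-14 + 17) + 1) + 4195/3 = (3 + 1) + 4195/3 = 4 + 4195/3 = 4207/3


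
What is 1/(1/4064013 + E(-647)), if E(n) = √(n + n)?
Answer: 4064013/21371964953434687 - 16516201664169*I*√1294/21371964953434687 ≈ 1.9016e-10 - 0.027799*I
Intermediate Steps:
E(n) = √2*√n (E(n) = √(2*n) = √2*√n)
1/(1/4064013 + E(-647)) = 1/(1/4064013 + √2*√(-647)) = 1/(1/4064013 + √2*(I*√647)) = 1/(1/4064013 + I*√1294)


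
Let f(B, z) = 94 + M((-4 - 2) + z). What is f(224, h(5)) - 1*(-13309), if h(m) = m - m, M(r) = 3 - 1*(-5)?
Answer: 13411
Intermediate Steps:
M(r) = 8 (M(r) = 3 + 5 = 8)
h(m) = 0
f(B, z) = 102 (f(B, z) = 94 + 8 = 102)
f(224, h(5)) - 1*(-13309) = 102 - 1*(-13309) = 102 + 13309 = 13411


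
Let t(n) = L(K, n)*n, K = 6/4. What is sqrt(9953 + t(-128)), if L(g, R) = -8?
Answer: sqrt(10977) ≈ 104.77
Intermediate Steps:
K = 3/2 (K = 6*(1/4) = 3/2 ≈ 1.5000)
t(n) = -8*n
sqrt(9953 + t(-128)) = sqrt(9953 - 8*(-128)) = sqrt(9953 + 1024) = sqrt(10977)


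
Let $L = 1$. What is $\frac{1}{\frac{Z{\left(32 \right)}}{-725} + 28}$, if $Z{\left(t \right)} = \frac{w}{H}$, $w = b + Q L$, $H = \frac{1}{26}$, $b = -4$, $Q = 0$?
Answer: $\frac{725}{20404} \approx 0.035532$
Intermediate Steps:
$H = \frac{1}{26} \approx 0.038462$
$w = -4$ ($w = -4 + 0 \cdot 1 = -4 + 0 = -4$)
$Z{\left(t \right)} = -104$ ($Z{\left(t \right)} = - 4 \frac{1}{\frac{1}{26}} = \left(-4\right) 26 = -104$)
$\frac{1}{\frac{Z{\left(32 \right)}}{-725} + 28} = \frac{1}{- \frac{104}{-725} + 28} = \frac{1}{\left(-104\right) \left(- \frac{1}{725}\right) + 28} = \frac{1}{\frac{104}{725} + 28} = \frac{1}{\frac{20404}{725}} = \frac{725}{20404}$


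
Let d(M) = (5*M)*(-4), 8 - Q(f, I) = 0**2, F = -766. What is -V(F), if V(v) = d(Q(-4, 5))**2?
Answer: -25600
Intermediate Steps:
Q(f, I) = 8 (Q(f, I) = 8 - 1*0**2 = 8 - 1*0 = 8 + 0 = 8)
d(M) = -20*M
V(v) = 25600 (V(v) = (-20*8)**2 = (-160)**2 = 25600)
-V(F) = -1*25600 = -25600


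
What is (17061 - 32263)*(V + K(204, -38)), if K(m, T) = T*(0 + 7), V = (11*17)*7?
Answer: -15855686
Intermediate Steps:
V = 1309 (V = 187*7 = 1309)
K(m, T) = 7*T (K(m, T) = T*7 = 7*T)
(17061 - 32263)*(V + K(204, -38)) = (17061 - 32263)*(1309 + 7*(-38)) = -15202*(1309 - 266) = -15202*1043 = -15855686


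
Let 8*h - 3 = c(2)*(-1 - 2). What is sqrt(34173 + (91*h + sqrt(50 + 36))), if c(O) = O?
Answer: sqrt(546222 + 16*sqrt(86))/4 ≈ 184.79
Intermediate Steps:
h = -3/8 (h = 3/8 + (2*(-1 - 2))/8 = 3/8 + (2*(-3))/8 = 3/8 + (1/8)*(-6) = 3/8 - 3/4 = -3/8 ≈ -0.37500)
sqrt(34173 + (91*h + sqrt(50 + 36))) = sqrt(34173 + (91*(-3/8) + sqrt(50 + 36))) = sqrt(34173 + (-273/8 + sqrt(86))) = sqrt(273111/8 + sqrt(86))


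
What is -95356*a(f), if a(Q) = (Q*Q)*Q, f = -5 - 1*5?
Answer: 95356000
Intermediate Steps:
f = -10 (f = -5 - 5 = -10)
a(Q) = Q³ (a(Q) = Q²*Q = Q³)
-95356*a(f) = -95356*(-10)³ = -95356*(-1000) = 95356000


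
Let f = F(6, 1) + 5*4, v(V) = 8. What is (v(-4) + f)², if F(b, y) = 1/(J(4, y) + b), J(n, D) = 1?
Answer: 38809/49 ≈ 792.02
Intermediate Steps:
F(b, y) = 1/(1 + b)
f = 141/7 (f = 1/(1 + 6) + 5*4 = 1/7 + 20 = ⅐ + 20 = 141/7 ≈ 20.143)
(v(-4) + f)² = (8 + 141/7)² = (197/7)² = 38809/49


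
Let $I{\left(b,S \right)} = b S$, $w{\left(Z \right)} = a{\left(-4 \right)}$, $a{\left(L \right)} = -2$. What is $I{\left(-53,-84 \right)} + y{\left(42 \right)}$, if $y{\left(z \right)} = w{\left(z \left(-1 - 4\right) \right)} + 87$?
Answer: $4537$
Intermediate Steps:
$w{\left(Z \right)} = -2$
$y{\left(z \right)} = 85$ ($y{\left(z \right)} = -2 + 87 = 85$)
$I{\left(b,S \right)} = S b$
$I{\left(-53,-84 \right)} + y{\left(42 \right)} = \left(-84\right) \left(-53\right) + 85 = 4452 + 85 = 4537$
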